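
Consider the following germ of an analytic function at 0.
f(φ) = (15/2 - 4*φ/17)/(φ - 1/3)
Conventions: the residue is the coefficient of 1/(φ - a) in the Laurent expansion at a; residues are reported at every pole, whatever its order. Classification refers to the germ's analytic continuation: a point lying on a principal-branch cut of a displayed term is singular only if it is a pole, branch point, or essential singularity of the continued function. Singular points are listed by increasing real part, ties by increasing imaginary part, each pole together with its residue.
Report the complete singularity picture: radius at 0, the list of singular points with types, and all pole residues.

Denominator factor (φ - 1/3): pole of order 1 at 1/3, modulus 1/3.
The radius of convergence is the smallest modulus among the singular points: 1/3.
At the order-1 pole 1/3 set g(φ) = (φ - (1/3))*f(φ) = 15/2 - 4*φ/17.
Simple pole: residue = g(a) at a = 1/3, which is 757/102.

Radius of convergence at 0: 1/3.
At 1/3: a pole of order 1; residue 757/102.


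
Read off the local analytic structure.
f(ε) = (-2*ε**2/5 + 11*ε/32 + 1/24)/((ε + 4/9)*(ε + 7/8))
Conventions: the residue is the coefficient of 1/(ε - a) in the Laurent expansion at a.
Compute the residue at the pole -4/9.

The residue is -616/1395.

At the order-1 pole -4/9 set g(ε) = (ε - (-4/9))*f(ε) = (-2*ε**2/5 + 11*ε/32 + 1/24)/(ε + 7/8).
Simple pole: residue = g(a) at a = -4/9, which is -616/1395.


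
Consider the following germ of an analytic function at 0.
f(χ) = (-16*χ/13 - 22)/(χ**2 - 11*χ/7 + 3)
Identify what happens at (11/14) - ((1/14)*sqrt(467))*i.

The point is a pole of order 1.

The denominator factor χ**2 - 11*χ/7 + 3 vanishes at (11/14) - ((1/14)*sqrt(467))*i and appears to the power 1; the numerator there equals (-2090/91) + ((8/91)*sqrt(467))*i, nonzero, and no other factor vanishes.
Hence a pole whose order is the multiplicity, 1.


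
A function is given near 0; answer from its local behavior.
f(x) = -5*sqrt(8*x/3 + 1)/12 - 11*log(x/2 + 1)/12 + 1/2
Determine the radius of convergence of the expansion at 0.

The radius of convergence is 3/8.

Branch term (-5/12)*sqrt(1 - x/(-3/8)): its argument vanishes at x = -3/8, a square-root branch point, modulus 3/8.
Branch term (-11/12)*log(1 - x/(-2)): its argument vanishes at x = -2, a logarithmic branch point, modulus 2.
The radius of convergence is the smallest modulus among the singular points: 3/8.


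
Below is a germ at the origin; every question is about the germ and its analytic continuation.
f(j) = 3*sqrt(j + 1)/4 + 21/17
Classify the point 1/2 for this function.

The point is a regular point.

There is no denominator, hence no pole anywhere.
Branch term sqrt(1 - j/(-1)): argument at 1/2 is 3/2, nonzero, so 1/2 is not its branch point (a point on a principal cut is still regular for the continued germ).
So the germ continues analytically to 1/2.


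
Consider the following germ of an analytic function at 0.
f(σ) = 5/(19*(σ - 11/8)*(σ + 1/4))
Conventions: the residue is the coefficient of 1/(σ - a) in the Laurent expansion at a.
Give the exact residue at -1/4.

The residue is -40/247.

At the order-1 pole -1/4 set g(σ) = (σ - (-1/4))*f(σ) = 5/(19*(σ - 11/8)).
Simple pole: residue = g(a) at a = -1/4, which is -40/247.


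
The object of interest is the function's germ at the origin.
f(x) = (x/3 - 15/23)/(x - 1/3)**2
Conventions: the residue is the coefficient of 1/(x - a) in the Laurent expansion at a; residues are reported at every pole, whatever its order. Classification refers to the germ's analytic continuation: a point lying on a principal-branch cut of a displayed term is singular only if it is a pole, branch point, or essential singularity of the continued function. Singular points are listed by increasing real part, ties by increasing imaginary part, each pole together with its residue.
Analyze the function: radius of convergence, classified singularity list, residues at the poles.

Radius of convergence at 0: 1/3.
At 1/3: a pole of order 2; residue 1/3.

Denominator factor (x - 1/3)^2: pole of order 2 at 1/3, modulus 1/3.
The radius of convergence is the smallest modulus among the singular points: 1/3.
At the order-2 pole 1/3 set g(x) = (x - (1/3))^2*f(x) = x/3 - 15/23.
Order-2 pole: residue = g'(a); g'(1/3) = 1/3, so the residue is 1/3.


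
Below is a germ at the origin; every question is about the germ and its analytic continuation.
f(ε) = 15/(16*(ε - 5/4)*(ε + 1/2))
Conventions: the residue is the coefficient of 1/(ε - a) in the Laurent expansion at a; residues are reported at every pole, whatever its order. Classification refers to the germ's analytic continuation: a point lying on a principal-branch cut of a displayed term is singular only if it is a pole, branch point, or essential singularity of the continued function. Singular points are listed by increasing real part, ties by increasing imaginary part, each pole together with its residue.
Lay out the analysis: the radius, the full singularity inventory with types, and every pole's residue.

Radius of convergence at 0: 1/2.
At -1/2: a pole of order 1; residue -15/28.
At 5/4: a pole of order 1; residue 15/28.

Denominator factor (ε + 1/2): pole of order 1 at -1/2, modulus 1/2.
Denominator factor (ε - 5/4): pole of order 1 at 5/4, modulus 5/4.
The radius of convergence is the smallest modulus among the singular points: 1/2.
At the order-1 pole -1/2 set g(ε) = (ε - (-1/2))*f(ε) = 15/(16*(ε - 5/4)).
Simple pole: residue = g(a) at a = -1/2, which is -15/28.
At the order-1 pole 5/4 set g(ε) = (ε - (5/4))*f(ε) = 15/(16*(ε + 1/2)).
Simple pole: residue = g(a) at a = 5/4, which is 15/28.
List the singular points by increasing real part (a conjugate pair: the negative imaginary part first).


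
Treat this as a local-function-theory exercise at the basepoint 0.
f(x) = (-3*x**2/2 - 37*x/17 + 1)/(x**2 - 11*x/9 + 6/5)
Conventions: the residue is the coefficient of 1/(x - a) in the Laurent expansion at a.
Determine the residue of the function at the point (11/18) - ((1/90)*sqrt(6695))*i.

The factor x**2 - 11*x/9 + 6/5 splits as (x - a)(x - a') with a = (11/18) - ((1/90)*sqrt(6695))*i, a' = (11/18) + ((1/90)*sqrt(6695))*i. At the order-1 pole a set g(x) = (x - a)*f(x) = [-3*x**2/2 - 37*x/17 + 1] / (x - a').
Simple pole: residue = g(a) at a = (11/18) - ((1/90)*sqrt(6695))*i, which is (-409/204) + ((3209/1365780)*sqrt(6695))*i.

The residue is (-409/204) + ((3209/1365780)*sqrt(6695))*i.


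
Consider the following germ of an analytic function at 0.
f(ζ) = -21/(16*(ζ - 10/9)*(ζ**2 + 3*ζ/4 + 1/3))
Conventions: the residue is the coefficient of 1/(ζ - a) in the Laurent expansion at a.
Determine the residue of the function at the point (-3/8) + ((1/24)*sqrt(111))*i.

The factor ζ**2 + 3*ζ/4 + 1/3 splits as (ζ - a)(ζ - a') with a = (-3/8) + ((1/24)*sqrt(111))*i, a' = (-3/8) - ((1/24)*sqrt(111))*i. At the order-1 pole a set g(ζ) = (ζ - a)*f(ζ) = [-21/(16*(ζ - 10/9))] / (ζ - a').
Simple pole: residue = g(a) at a = (-3/8) + ((1/24)*sqrt(111))*i, which is (1701/6224) - ((20223/230288)*sqrt(111))*i.

The residue is (1701/6224) - ((20223/230288)*sqrt(111))*i.


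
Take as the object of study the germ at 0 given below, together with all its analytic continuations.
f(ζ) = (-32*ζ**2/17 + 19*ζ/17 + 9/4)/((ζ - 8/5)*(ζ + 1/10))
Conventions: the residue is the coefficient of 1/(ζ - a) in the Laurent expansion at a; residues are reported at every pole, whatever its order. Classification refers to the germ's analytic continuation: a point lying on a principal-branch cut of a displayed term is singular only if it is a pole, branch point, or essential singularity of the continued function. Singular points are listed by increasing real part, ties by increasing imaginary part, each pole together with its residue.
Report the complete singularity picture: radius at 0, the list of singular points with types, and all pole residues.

Denominator factor (ζ + 1/10): pole of order 1 at -1/10, modulus 1/10.
Denominator factor (ζ - 8/5): pole of order 1 at 8/5, modulus 8/5.
The radius of convergence is the smallest modulus among the singular points: 1/10.
At the order-1 pole -1/10 set g(ζ) = (ζ - (-1/10))*f(ζ) = (-32*ζ**2/17 + 19*ζ/17 + 9/4)/(ζ - 8/5).
Simple pole: residue = g(a) at a = -1/10, which is -3603/2890.
At the order-1 pole 8/5 set g(ζ) = (ζ - (8/5))*f(ζ) = (-32*ζ**2/17 + 19*ζ/17 + 9/4)/(ζ + 1/10).
Simple pole: residue = g(a) at a = 8/5, which is -1327/2890.
List the singular points by increasing real part (a conjugate pair: the negative imaginary part first).

Radius of convergence at 0: 1/10.
At -1/10: a pole of order 1; residue -3603/2890.
At 8/5: a pole of order 1; residue -1327/2890.


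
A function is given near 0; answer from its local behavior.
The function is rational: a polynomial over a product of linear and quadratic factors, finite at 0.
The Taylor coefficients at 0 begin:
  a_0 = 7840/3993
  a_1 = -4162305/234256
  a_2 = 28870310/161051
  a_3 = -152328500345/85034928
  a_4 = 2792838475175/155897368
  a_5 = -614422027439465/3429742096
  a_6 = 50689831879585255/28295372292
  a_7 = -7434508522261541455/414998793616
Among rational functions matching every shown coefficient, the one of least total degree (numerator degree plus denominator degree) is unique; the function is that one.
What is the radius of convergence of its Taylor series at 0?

No rational of total degree below 4 reproduces all 8 coefficients; solving the [1/3] Pade equations on them gives f(γ) = (16/33 - 5*γ/32)/((γ - 11/7)**2*(γ + 1/10)), whose expansion matches every shown term.
Denominator factor (γ + 1/10): pole of order 1 at -1/10, modulus 1/10.
Denominator factor (γ - 11/7)^2: pole of order 2 at 11/7, modulus 11/7.
The radius of convergence is the smallest modulus among the singular points: 1/10.

The radius of convergence is 1/10.


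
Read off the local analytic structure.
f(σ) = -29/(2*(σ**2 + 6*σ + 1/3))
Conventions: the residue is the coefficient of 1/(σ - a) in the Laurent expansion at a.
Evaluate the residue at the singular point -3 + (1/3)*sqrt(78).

The residue is -(29/104)*sqrt(78).

The factor σ**2 + 6*σ + 1/3 splits as (σ - a)(σ - a') with a = -3 + (1/3)*sqrt(78), a' = -3 - (1/3)*sqrt(78). At the order-1 pole a set g(σ) = (σ - a)*f(σ) = [-29/2] / (σ - a').
Simple pole: residue = g(a) at a = -3 + (1/3)*sqrt(78), which is -(29/104)*sqrt(78).


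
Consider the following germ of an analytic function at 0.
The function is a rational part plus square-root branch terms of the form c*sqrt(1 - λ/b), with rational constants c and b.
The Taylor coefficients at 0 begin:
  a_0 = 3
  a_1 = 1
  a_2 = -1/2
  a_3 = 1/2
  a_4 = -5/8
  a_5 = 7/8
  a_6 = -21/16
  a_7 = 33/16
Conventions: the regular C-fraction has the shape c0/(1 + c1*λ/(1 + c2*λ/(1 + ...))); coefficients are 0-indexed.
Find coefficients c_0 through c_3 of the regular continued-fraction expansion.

The regular C-fraction coefficients are [3, -1/3, 5/6, 3/10].

Taylor coefficients (read off): a_0 = 3, a_1 = 1, a_2 = -1/2, a_3 = 1/2.
c0 = a_0 = 3. Peel one level at a time: if S = 1 + c*λ/S' with S'(0) = 1, then c is the λ-coefficient of S and S' = c*λ/(S - 1).
S_1 = c0/f = 1 + (-1/3)*λ + (5/18)*λ^2 + ...; c1 = -1/3.
S_2 = c1*λ/(S_1 - 1) = 1 + (5/6)*λ + (-1/4)*λ^2 + ...; c2 = 5/6.
S_3 = c2*λ/(S_2 - 1) = 1 + (3/10)*λ + ...; c3 = 3/10.


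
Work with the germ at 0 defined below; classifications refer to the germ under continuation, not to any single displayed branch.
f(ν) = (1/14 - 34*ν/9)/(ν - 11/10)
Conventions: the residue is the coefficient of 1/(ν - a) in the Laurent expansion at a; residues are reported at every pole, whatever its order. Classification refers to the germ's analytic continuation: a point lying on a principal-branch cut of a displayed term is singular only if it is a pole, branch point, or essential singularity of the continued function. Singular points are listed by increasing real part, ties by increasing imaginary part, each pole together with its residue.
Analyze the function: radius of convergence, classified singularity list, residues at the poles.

Denominator factor (ν - 11/10): pole of order 1 at 11/10, modulus 11/10.
The radius of convergence is the smallest modulus among the singular points: 11/10.
At the order-1 pole 11/10 set g(ν) = (ν - (11/10))*f(ν) = 1/14 - 34*ν/9.
Simple pole: residue = g(a) at a = 11/10, which is -2573/630.

Radius of convergence at 0: 11/10.
At 11/10: a pole of order 1; residue -2573/630.


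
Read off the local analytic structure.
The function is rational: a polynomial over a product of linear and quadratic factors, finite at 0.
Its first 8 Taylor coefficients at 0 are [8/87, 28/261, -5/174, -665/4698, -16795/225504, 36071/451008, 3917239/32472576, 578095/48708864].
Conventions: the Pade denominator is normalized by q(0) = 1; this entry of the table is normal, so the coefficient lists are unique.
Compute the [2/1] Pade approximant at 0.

The Pade approximant has numerator coefficients [8/87, -28/81, -7853/14094]; denominator coefficients [1, -133/27].

Taylor coefficients needed (read off): a_0 = 8/87, a_1 = 28/261, a_2 = -5/174, a_3 = -665/4698.
Write the denominator as Q(ρ) = 1 + q1*ρ. Requiring Q*f - P = O(ρ^4) with deg P <= 2 kills the coefficients of ρ^3..ρ^3 in Q*f:
  ρ^3: a_3 + q1*a_2 = 0, i.e. -665/4698 + (-5/174)*q1 = 0.
Solving this linear system: q1 = -133/27.
The numerator is Q*f truncated at degree 2: P0 = a_0 = 8/87; P1 = a_1 + q1*a_0 = -28/81; P2 = a_2 + q1*a_1 = -7853/14094.


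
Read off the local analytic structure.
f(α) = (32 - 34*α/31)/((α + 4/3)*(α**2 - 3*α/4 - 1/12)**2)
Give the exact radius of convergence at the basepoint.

The radius of convergence is -3/8 + (1/24)*sqrt(129).

Denominator factor (α + 4/3): pole of order 1 at -4/3, modulus 4/3.
Denominator factor (α**2 - 3*α/4 - 1/12)^2: discriminant 43/48, real irrational roots 3/8 + (1/24)*sqrt(129) and 3/8 - (1/24)*sqrt(129); poles of order 2, moduli 3/8 + (1/24)*sqrt(129) and -3/8 + (1/24)*sqrt(129).
The radius of convergence is the smallest modulus among the singular points: -3/8 + (1/24)*sqrt(129).


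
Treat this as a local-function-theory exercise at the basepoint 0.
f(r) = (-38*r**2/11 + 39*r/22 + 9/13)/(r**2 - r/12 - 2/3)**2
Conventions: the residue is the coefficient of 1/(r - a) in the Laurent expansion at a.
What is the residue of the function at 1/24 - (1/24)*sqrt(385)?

The factor r**2 - r/12 - 2/3 splits as (r - a)(r - a') with a = 1/24 - (1/24)*sqrt(385), a' = 1/24 + (1/24)*sqrt(385). At the order-2 pole a set g(r) = (r - a)^2*f(r) = [-38*r**2/11 + 39*r/22 + 9/13] / (r - a')^2.
Order-2 pole: residue = g'(a); g'(1/24 - (1/24)*sqrt(385)) = (1516824/21196175)*sqrt(385), so the residue is (1516824/21196175)*sqrt(385).

The residue is (1516824/21196175)*sqrt(385).


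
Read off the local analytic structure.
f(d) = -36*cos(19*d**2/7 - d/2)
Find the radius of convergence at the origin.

The factor cos(19*d**2/7 - d/2) is entire and contributes no finite singular point.
The polynomial part has no poles.
No finite singular points: the Taylor series at 0 converges everywhere.

The radius of convergence is infinite.


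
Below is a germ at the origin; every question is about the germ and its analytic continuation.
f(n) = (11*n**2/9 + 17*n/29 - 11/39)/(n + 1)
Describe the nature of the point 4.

The point is a regular point.

Denominator factors: n + 1 = 5 at n = 4 — none vanishes.
So the germ continues analytically to 4.


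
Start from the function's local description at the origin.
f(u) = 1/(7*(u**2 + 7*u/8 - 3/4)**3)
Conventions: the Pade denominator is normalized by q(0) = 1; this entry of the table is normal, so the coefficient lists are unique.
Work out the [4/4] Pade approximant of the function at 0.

Taylor coefficients needed (expand at 0): a_0 = -64/189, a_1 = -32/27, a_2 = -2336/567, a_3 = -8528/729, a_4 = -160532/5103, a_5 = -173774/2187, a_6 = -26661772/137781, a_7 = -998902/2187, a_8 = -580390661/551124.
Write the denominator as Q(u) = 1 + q1*u + q2*u^2 + q3*u^3 + q4*u^4. Requiring Q*f - P = O(u^9) with deg P <= 4 kills the coefficients of u^5..u^8 in Q*f:
  u^5: a_5 + q1*a_4 + q2*a_3 + q3*a_2 + q4*a_1 = 0, i.e. -173774/2187 + (-160532/5103)*q1 + (-8528/729)*q2 + (-2336/567)*q3 + (-32/27)*q4 = 0.
  u^6: a_6 + q1*a_5 + q2*a_4 + q3*a_3 + q4*a_2 = 0, i.e. -26661772/137781 + (-173774/2187)*q1 + (-160532/5103)*q2 + (-8528/729)*q3 + (-2336/567)*q4 = 0.
  u^7: a_7 + q1*a_6 + q2*a_5 + q3*a_4 + q4*a_3 = 0, i.e. -998902/2187 + (-26661772/137781)*q1 + (-173774/2187)*q2 + (-160532/5103)*q3 + (-8528/729)*q4 = 0.
  u^8: a_8 + q1*a_7 + q2*a_6 + q3*a_5 + q4*a_4 = 0, i.e. -580390661/551124 + (-998902/2187)*q1 + (-26661772/137781)*q2 + (-173774/2187)*q3 + (-160532/5103)*q4 = 0.
Solving this linear system: q1 = -2583853027/587035018, q2 = 15098261573/3522210108, q3 = 227821632493/63399781944, q4 = -39737667367/7924972743.
The numerator is Q*f truncated at degree 4: P0 = a_0 = -64/189; P1 = a_1 + q1*a_0 = 2419339264/7924972743; P2 = a_2 + q1*a_1 + q2*a_0 = -729067520/2054622563; P3 = a_3 + q1*a_2 + q2*a_1 + q3*a_0 = 1098121216/7924972743; P4 = a_4 + q1*a_3 + q2*a_2 + q3*a_1 + q4*a_0 = -10520625152/55474809201.

The Pade approximant has numerator coefficients [-64/189, 2419339264/7924972743, -729067520/2054622563, 1098121216/7924972743, -10520625152/55474809201]; denominator coefficients [1, -2583853027/587035018, 15098261573/3522210108, 227821632493/63399781944, -39737667367/7924972743].


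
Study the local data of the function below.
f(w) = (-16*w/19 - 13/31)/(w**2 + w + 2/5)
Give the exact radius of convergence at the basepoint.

Denominator factor (w**2 + w + 2/5): discriminant -3/5, complex-conjugate roots (-1/2) + ((1/10)*sqrt(15))*i and (-1/2) - ((1/10)*sqrt(15))*i; poles of order 1, moduli (1/5)*sqrt(10) and (1/5)*sqrt(10).
The radius of convergence is the smallest modulus among the singular points: (1/5)*sqrt(10).

The radius of convergence is (1/5)*sqrt(10).


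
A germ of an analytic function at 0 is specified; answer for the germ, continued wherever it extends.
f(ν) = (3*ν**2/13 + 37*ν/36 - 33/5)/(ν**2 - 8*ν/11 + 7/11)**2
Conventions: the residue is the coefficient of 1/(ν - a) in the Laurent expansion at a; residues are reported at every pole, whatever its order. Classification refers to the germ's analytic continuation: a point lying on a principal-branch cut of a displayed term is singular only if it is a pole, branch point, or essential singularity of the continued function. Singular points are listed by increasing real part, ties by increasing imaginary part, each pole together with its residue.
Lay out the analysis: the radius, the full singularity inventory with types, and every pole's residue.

Radius of convergence at 0: (1/11)*sqrt(77).
At (4/11) - ((1/11)*sqrt(61))*i: a pole of order 2; residue -((4733641/8707140)*sqrt(61))*i.
At (4/11) + ((1/11)*sqrt(61))*i: a pole of order 2; residue ((4733641/8707140)*sqrt(61))*i.

Denominator factor (ν**2 - 8*ν/11 + 7/11)^2: discriminant -244/121, complex-conjugate roots (4/11) + ((1/11)*sqrt(61))*i and (4/11) - ((1/11)*sqrt(61))*i; poles of order 2, moduli (1/11)*sqrt(77) and (1/11)*sqrt(77).
The radius of convergence is the smallest modulus among the singular points: (1/11)*sqrt(77).
The factor ν**2 - 8*ν/11 + 7/11 splits as (ν - a)(ν - a') with a = (4/11) - ((1/11)*sqrt(61))*i, a' = (4/11) + ((1/11)*sqrt(61))*i. At the order-2 pole a set g(ν) = (ν - a)^2*f(ν) = [3*ν**2/13 + 37*ν/36 - 33/5] / (ν - a')^2.
Order-2 pole: residue = g'(a); g'((4/11) - ((1/11)*sqrt(61))*i) = -((4733641/8707140)*sqrt(61))*i, so the residue is -((4733641/8707140)*sqrt(61))*i.
The factor ν**2 - 8*ν/11 + 7/11 splits as (ν - a)(ν - a') with a = (4/11) + ((1/11)*sqrt(61))*i, a' = (4/11) - ((1/11)*sqrt(61))*i. At the order-2 pole a set g(ν) = (ν - a)^2*f(ν) = [3*ν**2/13 + 37*ν/36 - 33/5] / (ν - a')^2.
Order-2 pole: residue = g'(a); g'((4/11) + ((1/11)*sqrt(61))*i) = ((4733641/8707140)*sqrt(61))*i, so the residue is ((4733641/8707140)*sqrt(61))*i.
List the singular points by increasing real part (a conjugate pair: the negative imaginary part first).


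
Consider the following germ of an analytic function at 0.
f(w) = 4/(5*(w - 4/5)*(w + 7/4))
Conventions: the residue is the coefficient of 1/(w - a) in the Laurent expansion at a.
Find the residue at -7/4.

At the order-1 pole -7/4 set g(w) = (w - (-7/4))*f(w) = 4/(5*(w - 4/5)).
Simple pole: residue = g(a) at a = -7/4, which is -16/51.

The residue is -16/51.


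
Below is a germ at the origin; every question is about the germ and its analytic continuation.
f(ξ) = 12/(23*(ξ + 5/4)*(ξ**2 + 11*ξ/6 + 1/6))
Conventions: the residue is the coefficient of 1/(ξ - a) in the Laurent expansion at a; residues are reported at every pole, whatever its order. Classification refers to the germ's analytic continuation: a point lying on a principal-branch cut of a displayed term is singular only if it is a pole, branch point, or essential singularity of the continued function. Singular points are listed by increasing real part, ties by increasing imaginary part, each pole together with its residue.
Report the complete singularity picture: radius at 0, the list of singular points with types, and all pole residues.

Radius of convergence at 0: 11/12 - (1/12)*sqrt(97).
At -11/12 - (1/12)*sqrt(97): a pole of order 1; residue 32/69 + (128/6693)*sqrt(97).
At -5/4: a pole of order 1; residue -64/69.
At -11/12 + (1/12)*sqrt(97): a pole of order 1; residue 32/69 - (128/6693)*sqrt(97).


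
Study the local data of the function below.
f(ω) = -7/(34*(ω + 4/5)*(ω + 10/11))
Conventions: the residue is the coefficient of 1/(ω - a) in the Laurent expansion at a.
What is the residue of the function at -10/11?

At the order-1 pole -10/11 set g(ω) = (ω - (-10/11))*f(ω) = -7/(34*(ω + 4/5)).
Simple pole: residue = g(a) at a = -10/11, which is 385/204.

The residue is 385/204.


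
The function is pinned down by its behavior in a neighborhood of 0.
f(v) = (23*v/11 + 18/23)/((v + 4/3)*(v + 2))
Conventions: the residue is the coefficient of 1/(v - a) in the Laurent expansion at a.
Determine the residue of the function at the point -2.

The residue is 1290/253.

At the order-1 pole -2 set g(v) = (v - (-2))*f(v) = (23*v/11 + 18/23)/(v + 4/3).
Simple pole: residue = g(a) at a = -2, which is 1290/253.


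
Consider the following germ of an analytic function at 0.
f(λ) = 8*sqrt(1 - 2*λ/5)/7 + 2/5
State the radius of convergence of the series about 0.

Branch term (8/7)*sqrt(1 - λ/(5/2)): its argument vanishes at λ = 5/2, a square-root branch point, modulus 5/2.
The radius of convergence is the smallest modulus among the singular points: 5/2.

The radius of convergence is 5/2.


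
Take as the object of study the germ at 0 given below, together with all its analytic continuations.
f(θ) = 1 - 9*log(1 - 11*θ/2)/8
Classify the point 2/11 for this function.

The point is a logarithmic branch point.

The term (-9/8)*log(1 - θ/(2/11)) has argument 1 - 2/11/(2/11) = 0 at 2/11: a logarithmic (infinitely-sheeted) branch point; the remaining terms are analytic or single-valued there.


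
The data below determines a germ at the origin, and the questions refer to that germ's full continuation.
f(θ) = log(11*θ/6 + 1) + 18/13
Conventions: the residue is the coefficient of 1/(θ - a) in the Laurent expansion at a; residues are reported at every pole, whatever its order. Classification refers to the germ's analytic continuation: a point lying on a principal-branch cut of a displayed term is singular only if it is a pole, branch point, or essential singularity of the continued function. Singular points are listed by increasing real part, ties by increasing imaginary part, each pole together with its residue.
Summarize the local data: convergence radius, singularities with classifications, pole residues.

Branch term (1)*log(1 - θ/(-6/11)): its argument vanishes at θ = -6/11, a logarithmic branch point, modulus 6/11.
The radius of convergence is the smallest modulus among the singular points: 6/11.

Radius of convergence at 0: 6/11.
At -6/11: a logarithmic branch point.


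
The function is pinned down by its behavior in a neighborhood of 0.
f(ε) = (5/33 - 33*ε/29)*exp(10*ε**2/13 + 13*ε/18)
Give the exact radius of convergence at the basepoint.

The factor exp(10*ε**2/13 + 13*ε/18) is entire and contributes no finite singular point.
The polynomial part has no poles.
No finite singular points: the Taylor series at 0 converges everywhere.

The radius of convergence is infinite.


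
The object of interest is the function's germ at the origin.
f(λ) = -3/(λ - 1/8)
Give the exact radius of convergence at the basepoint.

The radius of convergence is 1/8.

Denominator factor (λ - 1/8): pole of order 1 at 1/8, modulus 1/8.
The radius of convergence is the smallest modulus among the singular points: 1/8.


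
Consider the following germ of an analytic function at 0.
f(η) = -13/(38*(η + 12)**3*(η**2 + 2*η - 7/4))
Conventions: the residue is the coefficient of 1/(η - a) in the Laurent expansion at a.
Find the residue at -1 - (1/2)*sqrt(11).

The factor η**2 + 2*η - 7/4 splits as (η - a)(η - a') with a = -1 - (1/2)*sqrt(11), a' = -1 + (1/2)*sqrt(11). At the order-1 pole a set g(η) = (η - a)*f(η) = [-13/(38*(η + 12)**3)] / (η - a').
Simple pole: residue = g(a) at a = -1 - (1/2)*sqrt(11), which is 364/9620347 + (4888/182786593)*sqrt(11).

The residue is 364/9620347 + (4888/182786593)*sqrt(11).


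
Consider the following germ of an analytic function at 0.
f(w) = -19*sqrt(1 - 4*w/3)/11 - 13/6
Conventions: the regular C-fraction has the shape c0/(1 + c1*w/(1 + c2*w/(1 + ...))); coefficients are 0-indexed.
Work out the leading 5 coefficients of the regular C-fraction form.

The regular C-fraction coefficients are [-257/66, 76/257, -485/771, -257/1455, -713/1455].

Taylor coefficients (expand at 0): a_0 = -257/66, a_1 = 38/33, a_2 = 38/99, a_3 = 76/297, a_4 = 190/891.
c0 = a_0 = -257/66. Peel one level at a time: if S = 1 + c*w/S' with S'(0) = 1, then c is the w-coefficient of S and S' = c*w/(S - 1).
S_1 = c0/f = 1 + (76/257)*w + (36860/198147)*w^2 + ...; c1 = 76/257.
S_2 = c1*w/(S_1 - 1) = 1 + (-485/771)*w + (-1/9)*w^2 + ...; c2 = -485/771.
S_3 = c2*w/(S_2 - 1) = 1 + (-257/1455)*w + (-183241/2117025)*w^2 + ...; c3 = -257/1455.
S_4 = c3*w/(S_3 - 1) = 1 + (-713/1455)*w + ...; c4 = -713/1455.


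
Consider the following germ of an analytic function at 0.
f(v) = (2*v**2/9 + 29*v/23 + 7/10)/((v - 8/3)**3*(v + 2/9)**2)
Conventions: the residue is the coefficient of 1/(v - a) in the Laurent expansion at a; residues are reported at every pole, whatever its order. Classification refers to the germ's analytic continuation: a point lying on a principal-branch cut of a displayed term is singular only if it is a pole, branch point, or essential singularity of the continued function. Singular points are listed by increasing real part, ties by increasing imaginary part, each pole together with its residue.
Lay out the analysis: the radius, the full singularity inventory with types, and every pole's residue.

Denominator factor (v - 8/3)^3: pole of order 3 at 8/3, modulus 8/3.
Denominator factor (v + 2/9)^2: pole of order 2 at -2/9, modulus 2/9.
The radius of convergence is the smallest modulus among the singular points: 2/9.
At the order-2 pole -2/9 set g(v) = (v - (-2/9))^2*f(v) = (2*v**2/9 + 29*v/23 + 7/10)/(v - 8/3)**3.
Order-2 pole: residue = g'(a); g'(-2/9) = -7016283/105104480, so the residue is -7016283/105104480.
At the order-3 pole 8/3 set g(v) = (v - (8/3))^3*f(v) = (2*v**2/9 + 29*v/23 + 7/10)/(v + 2/9)**2.
Order-3 pole: residue = g''(a)/2; g''(8/3) = 7016283/52552240, so the residue is 7016283/105104480.
List the singular points by increasing real part (a conjugate pair: the negative imaginary part first).

Radius of convergence at 0: 2/9.
At -2/9: a pole of order 2; residue -7016283/105104480.
At 8/3: a pole of order 3; residue 7016283/105104480.


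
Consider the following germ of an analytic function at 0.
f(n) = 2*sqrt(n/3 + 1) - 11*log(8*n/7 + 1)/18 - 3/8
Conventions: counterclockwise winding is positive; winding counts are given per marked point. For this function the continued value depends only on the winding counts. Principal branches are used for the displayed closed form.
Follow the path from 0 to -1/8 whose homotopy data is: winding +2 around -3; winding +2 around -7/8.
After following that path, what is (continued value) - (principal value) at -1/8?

Continued minus principal equals -(22/9)*pi*i.

The rational part is single-valued and drops out of the difference; each branch term changes only by its own monodromy.
(-11/18)*log(1 - n/(-7/8)): each positive loop around -7/8 adds 2*pi*i to the log, so winding +2 contributes (-11/18)*(2)*2*pi*i = -(22/9)*pi*i.
(2)*sqrt(1 - n/(-3)): winding +2 is even, the square root returns to the same sheet, contribution 0.
Summing the contributions at n = -1/8 gives -(22/9)*pi*i.


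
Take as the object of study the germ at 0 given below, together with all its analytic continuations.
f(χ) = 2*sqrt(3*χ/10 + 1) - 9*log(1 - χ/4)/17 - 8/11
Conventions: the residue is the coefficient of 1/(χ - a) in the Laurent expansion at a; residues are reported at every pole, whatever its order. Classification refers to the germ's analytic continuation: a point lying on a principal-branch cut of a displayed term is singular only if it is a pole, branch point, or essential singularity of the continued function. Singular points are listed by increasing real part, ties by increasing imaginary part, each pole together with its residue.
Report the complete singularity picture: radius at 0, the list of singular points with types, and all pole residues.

Radius of convergence at 0: 10/3.
At -10/3: an algebraic (square-root) branch point.
At 4: a logarithmic branch point.

Branch term (2)*sqrt(1 - χ/(-10/3)): its argument vanishes at χ = -10/3, a square-root branch point, modulus 10/3.
Branch term (-9/17)*log(1 - χ/(4)): its argument vanishes at χ = 4, a logarithmic branch point, modulus 4.
The radius of convergence is the smallest modulus among the singular points: 10/3.
List the singular points by increasing real part (a conjugate pair: the negative imaginary part first).


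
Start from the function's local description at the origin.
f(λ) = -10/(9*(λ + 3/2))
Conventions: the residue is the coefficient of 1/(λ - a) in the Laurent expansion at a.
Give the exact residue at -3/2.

At the order-1 pole -3/2 set g(λ) = (λ - (-3/2))*f(λ) = -10/9.
Simple pole: residue = g(a) at a = -3/2, which is -10/9.

The residue is -10/9.


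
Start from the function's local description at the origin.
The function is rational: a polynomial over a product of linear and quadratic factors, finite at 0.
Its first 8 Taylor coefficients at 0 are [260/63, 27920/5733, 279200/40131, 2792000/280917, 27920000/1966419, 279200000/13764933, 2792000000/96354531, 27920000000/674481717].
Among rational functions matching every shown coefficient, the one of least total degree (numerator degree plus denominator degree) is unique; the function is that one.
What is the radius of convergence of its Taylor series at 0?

The radius of convergence is 7/10.

No rational of total degree below 2 reproduces all 8 coefficients; solving the [1/1] Pade equations on them gives f(h) = (28*h/39 - 26/9)/(h - 7/10), whose expansion matches every shown term.
Denominator factor (h - 7/10): pole of order 1 at 7/10, modulus 7/10.
The radius of convergence is the smallest modulus among the singular points: 7/10.


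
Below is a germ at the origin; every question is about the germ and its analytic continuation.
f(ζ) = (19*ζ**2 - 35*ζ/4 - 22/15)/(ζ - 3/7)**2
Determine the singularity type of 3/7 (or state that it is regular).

The point is a pole of order 2.

The denominator factor ζ - 3/7 vanishes at 3/7 and appears to the power 2; the numerator there equals -5077/2940, nonzero, and no other factor vanishes.
Hence a pole whose order is the multiplicity, 2.


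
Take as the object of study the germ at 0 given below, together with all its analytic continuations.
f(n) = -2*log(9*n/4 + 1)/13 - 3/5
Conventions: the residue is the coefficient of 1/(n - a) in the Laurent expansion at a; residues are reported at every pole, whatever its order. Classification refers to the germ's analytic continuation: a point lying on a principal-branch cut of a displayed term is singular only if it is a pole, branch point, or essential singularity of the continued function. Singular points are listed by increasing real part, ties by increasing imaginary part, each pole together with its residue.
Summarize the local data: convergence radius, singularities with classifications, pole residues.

Radius of convergence at 0: 4/9.
At -4/9: a logarithmic branch point.

Branch term (-2/13)*log(1 - n/(-4/9)): its argument vanishes at n = -4/9, a logarithmic branch point, modulus 4/9.
The radius of convergence is the smallest modulus among the singular points: 4/9.


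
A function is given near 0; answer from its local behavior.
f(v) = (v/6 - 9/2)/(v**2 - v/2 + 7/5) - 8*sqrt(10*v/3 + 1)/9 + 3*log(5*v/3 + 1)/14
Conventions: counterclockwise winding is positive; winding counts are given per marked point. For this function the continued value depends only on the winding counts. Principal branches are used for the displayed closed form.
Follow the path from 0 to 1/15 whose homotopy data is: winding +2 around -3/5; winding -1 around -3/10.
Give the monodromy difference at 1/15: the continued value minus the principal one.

Continued minus principal equals ((16/27)*sqrt(11)) + ((6/7)*pi)*i.

The rational part is single-valued and drops out of the difference; each branch term changes only by its own monodromy.
(-8/9)*sqrt(1 - v/(-3/10)): winding -1 is odd, the square root flips sign, contributing -2*(-8/9)*sqrt(1 - (1/15)/(-3/10)) = -2*(-8/9)*sqrt(11/9) = (16/27)*sqrt(11).
(3/14)*log(1 - v/(-3/5)): each positive loop around -3/5 adds 2*pi*i to the log, so winding +2 contributes (3/14)*(2)*2*pi*i = (6/7)*pi*i.
Summing the contributions at v = 1/15 gives ((16/27)*sqrt(11)) + ((6/7)*pi)*i.


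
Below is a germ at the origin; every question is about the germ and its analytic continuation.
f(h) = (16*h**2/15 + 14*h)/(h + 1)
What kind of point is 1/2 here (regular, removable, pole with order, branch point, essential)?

Denominator factors: h + 1 = 3/2 at h = 1/2 — none vanishes.
So the germ continues analytically to 1/2.

The point is a regular point.


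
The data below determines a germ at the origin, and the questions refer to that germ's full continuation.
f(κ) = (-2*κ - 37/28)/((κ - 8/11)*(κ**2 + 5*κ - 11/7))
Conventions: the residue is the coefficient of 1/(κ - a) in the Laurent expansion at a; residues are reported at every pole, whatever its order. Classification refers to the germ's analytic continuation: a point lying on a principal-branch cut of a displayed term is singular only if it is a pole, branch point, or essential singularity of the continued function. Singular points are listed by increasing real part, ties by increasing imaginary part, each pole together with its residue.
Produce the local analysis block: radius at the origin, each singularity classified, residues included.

Radius of convergence at 0: -5/2 + (1/14)*sqrt(1533).
At -5/2 - (1/14)*sqrt(1533): a pole of order 1; residue 9405/17576 - (25553/3849144)*sqrt(1533).
At -5/2 + (1/14)*sqrt(1533): a pole of order 1; residue 9405/17576 + (25553/3849144)*sqrt(1533).
At 8/11: a pole of order 1; residue -9405/8788.


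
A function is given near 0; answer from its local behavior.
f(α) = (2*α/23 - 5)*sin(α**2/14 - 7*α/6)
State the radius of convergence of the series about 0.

The radius of convergence is infinite.

The factor sin(α**2/14 - 7*α/6) is entire and contributes no finite singular point.
The polynomial part has no poles.
No finite singular points: the Taylor series at 0 converges everywhere.


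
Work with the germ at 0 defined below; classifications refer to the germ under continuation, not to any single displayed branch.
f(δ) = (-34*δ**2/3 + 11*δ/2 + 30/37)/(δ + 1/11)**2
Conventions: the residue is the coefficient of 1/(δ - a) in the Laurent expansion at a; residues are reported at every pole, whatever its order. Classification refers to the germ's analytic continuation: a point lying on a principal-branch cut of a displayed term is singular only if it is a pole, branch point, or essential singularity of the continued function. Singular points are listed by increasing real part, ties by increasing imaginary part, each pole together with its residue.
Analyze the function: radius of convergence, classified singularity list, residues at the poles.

Radius of convergence at 0: 1/11.
At -1/11: a pole of order 2; residue 499/66.

Denominator factor (δ + 1/11)^2: pole of order 2 at -1/11, modulus 1/11.
The radius of convergence is the smallest modulus among the singular points: 1/11.
At the order-2 pole -1/11 set g(δ) = (δ - (-1/11))^2*f(δ) = -34*δ**2/3 + 11*δ/2 + 30/37.
Order-2 pole: residue = g'(a); g'(-1/11) = 499/66, so the residue is 499/66.


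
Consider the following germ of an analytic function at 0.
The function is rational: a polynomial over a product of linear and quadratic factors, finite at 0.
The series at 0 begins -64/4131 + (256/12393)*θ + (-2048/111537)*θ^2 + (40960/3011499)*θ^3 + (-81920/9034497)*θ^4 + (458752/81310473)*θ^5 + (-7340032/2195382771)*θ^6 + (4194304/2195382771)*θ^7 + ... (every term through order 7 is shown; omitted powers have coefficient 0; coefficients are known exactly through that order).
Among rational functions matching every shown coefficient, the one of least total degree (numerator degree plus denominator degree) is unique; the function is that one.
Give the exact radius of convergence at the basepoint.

No rational of total degree below 3 reproduces all 8 coefficients; solving the [0/3] Pade equations on them gives f(θ) = -3/(17*(θ + 9/4)**3), whose expansion matches every shown term.
Denominator factor (θ + 9/4)^3: pole of order 3 at -9/4, modulus 9/4.
The radius of convergence is the smallest modulus among the singular points: 9/4.

The radius of convergence is 9/4.


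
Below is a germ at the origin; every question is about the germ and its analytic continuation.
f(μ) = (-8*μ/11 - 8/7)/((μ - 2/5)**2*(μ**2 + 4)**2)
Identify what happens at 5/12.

The point is a regular point.

Denominator factors: μ - 2/5 = 1/60 at μ = 5/12; μ**2 + 4 = 601/144 at μ = 5/12 — none vanishes.
So the germ continues analytically to 5/12.


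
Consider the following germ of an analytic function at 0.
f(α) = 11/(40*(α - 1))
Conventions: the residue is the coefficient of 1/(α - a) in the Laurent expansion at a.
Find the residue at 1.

At the order-1 pole 1 set g(α) = (α - (1))*f(α) = 11/40.
Simple pole: residue = g(a) at a = 1, which is 11/40.

The residue is 11/40.


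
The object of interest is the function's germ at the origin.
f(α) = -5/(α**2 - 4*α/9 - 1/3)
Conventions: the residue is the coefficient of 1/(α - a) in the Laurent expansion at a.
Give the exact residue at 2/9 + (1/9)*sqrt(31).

The residue is -(45/62)*sqrt(31).

The factor α**2 - 4*α/9 - 1/3 splits as (α - a)(α - a') with a = 2/9 + (1/9)*sqrt(31), a' = 2/9 - (1/9)*sqrt(31). At the order-1 pole a set g(α) = (α - a)*f(α) = [-5] / (α - a').
Simple pole: residue = g(a) at a = 2/9 + (1/9)*sqrt(31), which is -(45/62)*sqrt(31).


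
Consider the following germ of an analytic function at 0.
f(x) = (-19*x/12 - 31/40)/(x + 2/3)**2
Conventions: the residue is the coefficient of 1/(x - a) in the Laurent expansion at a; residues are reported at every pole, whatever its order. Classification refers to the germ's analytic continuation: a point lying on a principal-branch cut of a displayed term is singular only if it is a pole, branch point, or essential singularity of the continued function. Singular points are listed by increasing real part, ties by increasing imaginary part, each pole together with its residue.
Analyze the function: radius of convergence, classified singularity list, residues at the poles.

Denominator factor (x + 2/3)^2: pole of order 2 at -2/3, modulus 2/3.
The radius of convergence is the smallest modulus among the singular points: 2/3.
At the order-2 pole -2/3 set g(x) = (x - (-2/3))^2*f(x) = -19*x/12 - 31/40.
Order-2 pole: residue = g'(a); g'(-2/3) = -19/12, so the residue is -19/12.

Radius of convergence at 0: 2/3.
At -2/3: a pole of order 2; residue -19/12.
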